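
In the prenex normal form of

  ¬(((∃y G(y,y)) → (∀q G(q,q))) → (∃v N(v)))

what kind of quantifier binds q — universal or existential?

universal

Eliminate → and ↔ using ¬ and ∨.
  ¬(¬(¬(∃y G(y,y)) ∨ (∀q G(q,q))) ∨ (∃v N(v)))
Move each ¬ inward, flipping quantifiers it crosses:
  ((∀y ¬G(y,y)) ∨ (∀q G(q,q))) ∧ (∀v ¬N(v))
All bound variables are already distinct, so no renaming is needed.
Extract every quantifier outward, since the variables are now distinct and don't occur free across branches:
  ∀y ∀q ∀v ((¬G(y,y) ∨ G(q,q)) ∧ ¬N(v))
The quantifier ∀q sits under an even number of negations (counting the antecedent side of each →), so it remains universal.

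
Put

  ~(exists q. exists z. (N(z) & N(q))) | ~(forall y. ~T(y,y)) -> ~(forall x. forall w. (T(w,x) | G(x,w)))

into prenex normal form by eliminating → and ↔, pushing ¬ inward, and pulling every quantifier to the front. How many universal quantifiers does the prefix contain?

1

Rewrite implications/biconditionals: A → B as ¬A ∨ B.
  ~(~(exists q. exists z. (N(z) & N(q))) | ~(forall y. ~T(y,y))) | ~(forall x. forall w. (T(w,x) | G(x,w)))
Drive negations inward (¬∀x A ≡ ∃x ¬A, ¬∃x A ≡ ∀x ¬A, De Morgan for ∧/∨):
  (exists q. exists z. (N(z) & N(q))) & (forall y. ~T(y,y)) | (exists x. exists w. (~T(w,x) & ~G(x,w)))
Pull the quantifiers to the front (each side's bound variable is not free in the other side):
  exists q. exists z. forall y. exists x. exists w. (N(z) & N(q) & ~T(y,y) | ~T(w,x) & ~G(x,w))
The prefix is exists q exists z forall y exists x exists w: 1 universal, 4 existential.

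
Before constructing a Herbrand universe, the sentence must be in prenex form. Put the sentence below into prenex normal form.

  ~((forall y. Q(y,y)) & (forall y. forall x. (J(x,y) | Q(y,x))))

exists y. exists y1. exists x. (~Q(y,y) | ~J(x,y1) & ~Q(y1,x))

Move each ¬ inward, flipping quantifiers it crosses:
  (exists y. ~Q(y,y)) | (exists y. exists x. (~J(x,y) & ~Q(y,x)))
Rename bound variables to avoid capture: y↦y1.
  (exists y. ~Q(y,y)) | (exists y1. exists x. (~J(x,y1) & ~Q(y1,x)))
Finally move all quantifiers to the prefix:
  exists y. exists y1. exists x. (~Q(y,y) | ~J(x,y1) & ~Q(y1,x))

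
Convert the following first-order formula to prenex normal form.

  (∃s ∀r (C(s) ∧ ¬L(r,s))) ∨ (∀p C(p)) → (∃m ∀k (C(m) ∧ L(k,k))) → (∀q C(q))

∀s ∃r ∃p ∀m ∃k ∀q ((¬C(s) ∨ L(r,s)) ∧ ¬C(p) ∨ ¬C(m) ∨ ¬L(k,k) ∨ C(q))

Rewrite implications/biconditionals: A → B as ¬A ∨ B.
  ¬((∃s ∀r (C(s) ∧ ¬L(r,s))) ∨ (∀p C(p))) ∨ ¬(∃m ∀k (C(m) ∧ L(k,k))) ∨ (∀q C(q))
Drive negations inward (¬∀x A ≡ ∃x ¬A, ¬∃x A ≡ ∀x ¬A, De Morgan for ∧/∨):
  (∀s ∃r (¬C(s) ∨ L(r,s))) ∧ (∃p ¬C(p)) ∨ (∀m ∃k (¬C(m) ∨ ¬L(k,k))) ∨ (∀q C(q))
Extract every quantifier outward, since the variables are now distinct and don't occur free across branches:
  ∀s ∃r ∃p ∀m ∃k ∀q ((¬C(s) ∨ L(r,s)) ∧ ¬C(p) ∨ ¬C(m) ∨ ¬L(k,k) ∨ C(q))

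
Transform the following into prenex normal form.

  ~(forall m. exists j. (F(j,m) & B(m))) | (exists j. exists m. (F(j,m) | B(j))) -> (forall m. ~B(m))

First replace A → B with ¬A ∨ B.
  ~(~(forall m. exists j. (F(j,m) & B(m))) | (exists j. exists m. (F(j,m) | B(j)))) | (forall m. ~B(m))
Push ¬ through the quantifiers and connectives to reach negation normal form:
  (forall m. exists j. (F(j,m) & B(m))) & (forall j. forall m. (~F(j,m) & ~B(j))) | (forall m. ~B(m))
Rename bound variables to avoid capture: j↦t, m↦z, m↦v.
  (forall m. exists j. (F(j,m) & B(m))) & (forall t. forall z. (~F(t,z) & ~B(t))) | (forall v. ~B(v))
Pull the quantifiers to the front (each side's bound variable is not free in the other side):
  forall m. exists j. forall t. forall z. forall v. (F(j,m) & B(m) & ~F(t,z) & ~B(t) | ~B(v))

forall m. exists j. forall t. forall z. forall v. (F(j,m) & B(m) & ~F(t,z) & ~B(t) | ~B(v))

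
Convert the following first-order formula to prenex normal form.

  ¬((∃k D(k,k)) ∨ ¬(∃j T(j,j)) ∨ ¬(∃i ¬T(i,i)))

∀k ∃j ∃i (¬D(k,k) ∧ T(j,j) ∧ ¬T(i,i))

Push ¬ through the quantifiers and connectives to reach negation normal form:
  (∀k ¬D(k,k)) ∧ (∃j T(j,j)) ∧ (∃i ¬T(i,i))
All bound variables are already distinct, so no renaming is needed.
Extract every quantifier outward, since the variables are now distinct and don't occur free across branches:
  ∀k ∃j ∃i (¬D(k,k) ∧ T(j,j) ∧ ¬T(i,i))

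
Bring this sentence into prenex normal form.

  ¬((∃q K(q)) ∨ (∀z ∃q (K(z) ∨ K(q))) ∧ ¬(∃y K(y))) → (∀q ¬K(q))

∃q ∀z ∃w ∀y ∀w1 (K(q) ∨ (K(z) ∨ K(w)) ∧ ¬K(y) ∨ ¬K(w1))

First replace A → B with ¬A ∨ B.
  ¬¬((∃q K(q)) ∨ (∀z ∃q (K(z) ∨ K(q))) ∧ ¬(∃y K(y))) ∨ (∀q ¬K(q))
Drive negations inward (¬∀x A ≡ ∃x ¬A, ¬∃x A ≡ ∀x ¬A, De Morgan for ∧/∨):
  (∃q K(q)) ∨ (∀z ∃q (K(z) ∨ K(q))) ∧ (∀y ¬K(y)) ∨ (∀q ¬K(q))
Give each quantifier a distinct variable: q↦w, q↦w1.
  (∃q K(q)) ∨ (∀z ∃w (K(z) ∨ K(w))) ∧ (∀y ¬K(y)) ∨ (∀w1 ¬K(w1))
Pull the quantifiers to the front (each side's bound variable is not free in the other side):
  ∃q ∀z ∃w ∀y ∀w1 (K(q) ∨ (K(z) ∨ K(w)) ∧ ¬K(y) ∨ ¬K(w1))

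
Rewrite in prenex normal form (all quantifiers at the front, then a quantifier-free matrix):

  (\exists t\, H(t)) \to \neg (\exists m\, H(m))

\forall t\, \forall m\, (\neg H(t) \lor \neg H(m))

First replace A → B with ¬A ∨ B.
  \neg (\exists t\, H(t)) \lor \neg (\exists m\, H(m))
Drive negations inward (¬∀x A ≡ ∃x ¬A, ¬∃x A ≡ ∀x ¬A, De Morgan for ∧/∨):
  (\forall t\, \neg H(t)) \lor (\forall m\, \neg H(m))
All bound variables are already distinct, so no renaming is needed.
Extract every quantifier outward, since the variables are now distinct and don't occur free across branches:
  \forall t\, \forall m\, (\neg H(t) \lor \neg H(m))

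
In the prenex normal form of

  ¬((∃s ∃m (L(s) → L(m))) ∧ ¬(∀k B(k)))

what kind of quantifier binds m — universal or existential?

universal

Rewrite implications/biconditionals: A → B as ¬A ∨ B.
  ¬((∃s ∃m (¬L(s) ∨ L(m))) ∧ ¬(∀k B(k)))
Move each ¬ inward, flipping quantifiers it crosses:
  (∀s ∀m (L(s) ∧ ¬L(m))) ∨ (∀k B(k))
Finally move all quantifiers to the prefix:
  ∀s ∀m ∀k (L(s) ∧ ¬L(m) ∨ B(k))
The quantifier ∃m sits under an odd number of negations (counting the antecedent side of each →), so it flips to ∀m.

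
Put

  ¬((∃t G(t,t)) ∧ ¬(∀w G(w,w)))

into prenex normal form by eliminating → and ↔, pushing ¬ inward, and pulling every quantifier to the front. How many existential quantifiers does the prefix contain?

Drive negations inward (¬∀x A ≡ ∃x ¬A, ¬∃x A ≡ ∀x ¬A, De Morgan for ∧/∨):
  (∀t ¬G(t,t)) ∨ (∀w G(w,w))
All bound variables are already distinct, so no renaming is needed.
Extract every quantifier outward, since the variables are now distinct and don't occur free across branches:
  ∀t ∀w (¬G(t,t) ∨ G(w,w))
The prefix is ∀t ∀w: 2 universal, 0 existential.

0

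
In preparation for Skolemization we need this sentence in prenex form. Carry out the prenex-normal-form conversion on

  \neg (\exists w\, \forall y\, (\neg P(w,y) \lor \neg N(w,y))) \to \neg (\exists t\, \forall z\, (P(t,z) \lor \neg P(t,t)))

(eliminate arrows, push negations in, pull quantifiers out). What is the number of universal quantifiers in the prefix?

Eliminate → and ↔ using ¬ and ∨.
  \neg \neg (\exists w\, \forall y\, (\neg P(w,y) \lor \neg N(w,y))) \lor \neg (\exists t\, \forall z\, (P(t,z) \lor \neg P(t,t)))
Drive negations inward (¬∀x A ≡ ∃x ¬A, ¬∃x A ≡ ∀x ¬A, De Morgan for ∧/∨):
  (\exists w\, \forall y\, (\neg P(w,y) \lor \neg N(w,y))) \lor (\forall t\, \exists z\, (\neg P(t,z) \land P(t,t)))
All bound variables are already distinct, so no renaming is needed.
Finally move all quantifiers to the prefix:
  \exists w\, \forall y\, \forall t\, \exists z\, (\neg P(w,y) \lor \neg N(w,y) \lor \neg P(t,z) \land P(t,t))
The prefix is \exists w \forall y \forall t \exists z: 2 universal, 2 existential.

2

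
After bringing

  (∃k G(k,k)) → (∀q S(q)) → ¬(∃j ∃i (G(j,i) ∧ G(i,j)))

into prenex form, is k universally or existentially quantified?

Eliminate → and ↔ using ¬ and ∨.
  ¬(∃k G(k,k)) ∨ ¬(∀q S(q)) ∨ ¬(∃j ∃i (G(j,i) ∧ G(i,j)))
Push ¬ through the quantifiers and connectives to reach negation normal form:
  (∀k ¬G(k,k)) ∨ (∃q ¬S(q)) ∨ (∀j ∀i (¬G(j,i) ∨ ¬G(i,j)))
Pull the quantifiers to the front (each side's bound variable is not free in the other side):
  ∀k ∃q ∀j ∀i (¬G(k,k) ∨ ¬S(q) ∨ ¬G(j,i) ∨ ¬G(i,j))
The quantifier ∃k sits under an odd number of negations (counting the antecedent side of each →), so it flips to ∀k.

universal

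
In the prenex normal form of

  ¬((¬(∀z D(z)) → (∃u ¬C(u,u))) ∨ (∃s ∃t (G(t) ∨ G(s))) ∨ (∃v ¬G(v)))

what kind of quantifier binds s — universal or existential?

Eliminate → and ↔ using ¬ and ∨.
  ¬(¬¬(∀z D(z)) ∨ (∃u ¬C(u,u)) ∨ (∃s ∃t (G(t) ∨ G(s))) ∨ (∃v ¬G(v)))
Drive negations inward (¬∀x A ≡ ∃x ¬A, ¬∃x A ≡ ∀x ¬A, De Morgan for ∧/∨):
  (∃z ¬D(z)) ∧ (∀u C(u,u)) ∧ (∀s ∀t (¬G(t) ∧ ¬G(s))) ∧ (∀v G(v))
Finally move all quantifiers to the prefix:
  ∃z ∀u ∀s ∀t ∀v (¬D(z) ∧ C(u,u) ∧ ¬G(t) ∧ ¬G(s) ∧ G(v))
The quantifier ∃s sits under an odd number of negations (counting the antecedent side of each →), so it flips to ∀s.

universal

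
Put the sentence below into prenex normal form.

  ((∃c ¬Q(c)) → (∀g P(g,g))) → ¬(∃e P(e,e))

Rewrite implications/biconditionals: A → B as ¬A ∨ B.
  ¬(¬(∃c ¬Q(c)) ∨ (∀g P(g,g))) ∨ ¬(∃e P(e,e))
Drive negations inward (¬∀x A ≡ ∃x ¬A, ¬∃x A ≡ ∀x ¬A, De Morgan for ∧/∨):
  (∃c ¬Q(c)) ∧ (∃g ¬P(g,g)) ∨ (∀e ¬P(e,e))
All bound variables are already distinct, so no renaming is needed.
Extract every quantifier outward, since the variables are now distinct and don't occur free across branches:
  ∃c ∃g ∀e (¬Q(c) ∧ ¬P(g,g) ∨ ¬P(e,e))

∃c ∃g ∀e (¬Q(c) ∧ ¬P(g,g) ∨ ¬P(e,e))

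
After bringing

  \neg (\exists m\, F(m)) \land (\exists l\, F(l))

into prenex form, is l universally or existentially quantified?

Push ¬ through the quantifiers and connectives to reach negation normal form:
  (\forall m\, \neg F(m)) \land (\exists l\, F(l))
All bound variables are already distinct, so no renaming is needed.
Finally move all quantifiers to the prefix:
  \forall m\, \exists l\, (\neg F(m) \land F(l))
The quantifier \exists l sits under an even number of negations, so it remains existential.

existential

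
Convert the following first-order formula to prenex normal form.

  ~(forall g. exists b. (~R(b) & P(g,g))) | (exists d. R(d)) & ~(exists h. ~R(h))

Drive negations inward (¬∀x A ≡ ∃x ¬A, ¬∃x A ≡ ∀x ¬A, De Morgan for ∧/∨):
  (exists g. forall b. (R(b) | ~P(g,g))) | (exists d. R(d)) & (forall h. R(h))
All bound variables are already distinct, so no renaming is needed.
Finally move all quantifiers to the prefix:
  exists g. forall b. exists d. forall h. (R(b) | ~P(g,g) | R(d) & R(h))

exists g. forall b. exists d. forall h. (R(b) | ~P(g,g) | R(d) & R(h))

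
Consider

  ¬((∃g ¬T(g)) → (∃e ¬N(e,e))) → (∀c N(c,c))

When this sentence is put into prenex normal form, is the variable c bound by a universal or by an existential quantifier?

First replace A → B with ¬A ∨ B.
  ¬¬(¬(∃g ¬T(g)) ∨ (∃e ¬N(e,e))) ∨ (∀c N(c,c))
Drive negations inward (¬∀x A ≡ ∃x ¬A, ¬∃x A ≡ ∀x ¬A, De Morgan for ∧/∨):
  (∀g T(g)) ∨ (∃e ¬N(e,e)) ∨ (∀c N(c,c))
All bound variables are already distinct, so no renaming is needed.
Pull the quantifiers to the front (each side's bound variable is not free in the other side):
  ∀g ∃e ∀c (T(g) ∨ ¬N(e,e) ∨ N(c,c))
The quantifier ∀c sits under an even number of negations (counting the antecedent side of each →), so it remains universal.

universal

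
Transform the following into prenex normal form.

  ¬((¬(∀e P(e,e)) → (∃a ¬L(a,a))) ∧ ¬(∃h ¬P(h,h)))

Eliminate → and ↔ using ¬ and ∨.
  ¬((¬¬(∀e P(e,e)) ∨ (∃a ¬L(a,a))) ∧ ¬(∃h ¬P(h,h)))
Push ¬ through the quantifiers and connectives to reach negation normal form:
  (∃e ¬P(e,e)) ∧ (∀a L(a,a)) ∨ (∃h ¬P(h,h))
All bound variables are already distinct, so no renaming is needed.
Finally move all quantifiers to the prefix:
  ∃e ∀a ∃h (¬P(e,e) ∧ L(a,a) ∨ ¬P(h,h))

∃e ∀a ∃h (¬P(e,e) ∧ L(a,a) ∨ ¬P(h,h))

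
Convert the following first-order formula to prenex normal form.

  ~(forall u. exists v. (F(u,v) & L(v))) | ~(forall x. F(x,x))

Move each ¬ inward, flipping quantifiers it crosses:
  (exists u. forall v. (~F(u,v) | ~L(v))) | (exists x. ~F(x,x))
Finally move all quantifiers to the prefix:
  exists u. forall v. exists x. (~F(u,v) | ~L(v) | ~F(x,x))

exists u. forall v. exists x. (~F(u,v) | ~L(v) | ~F(x,x))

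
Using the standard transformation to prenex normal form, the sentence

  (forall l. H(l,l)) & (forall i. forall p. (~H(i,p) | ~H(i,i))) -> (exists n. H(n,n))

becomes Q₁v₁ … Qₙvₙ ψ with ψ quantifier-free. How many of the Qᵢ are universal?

0

First replace A → B with ¬A ∨ B.
  ~((forall l. H(l,l)) & (forall i. forall p. (~H(i,p) | ~H(i,i)))) | (exists n. H(n,n))
Push ¬ through the quantifiers and connectives to reach negation normal form:
  (exists l. ~H(l,l)) | (exists i. exists p. (H(i,p) & H(i,i))) | (exists n. H(n,n))
All bound variables are already distinct, so no renaming is needed.
Extract every quantifier outward, since the variables are now distinct and don't occur free across branches:
  exists l. exists i. exists p. exists n. (~H(l,l) | H(i,p) & H(i,i) | H(n,n))
The prefix is exists l exists i exists p exists n: 0 universal, 4 existential.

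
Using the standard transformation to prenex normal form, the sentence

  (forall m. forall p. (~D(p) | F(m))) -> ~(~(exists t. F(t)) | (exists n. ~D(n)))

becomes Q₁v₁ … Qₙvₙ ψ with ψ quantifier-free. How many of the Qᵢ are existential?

3

First replace A → B with ¬A ∨ B.
  ~(forall m. forall p. (~D(p) | F(m))) | ~(~(exists t. F(t)) | (exists n. ~D(n)))
Move each ¬ inward, flipping quantifiers it crosses:
  (exists m. exists p. (D(p) & ~F(m))) | (exists t. F(t)) & (forall n. D(n))
All bound variables are already distinct, so no renaming is needed.
Extract every quantifier outward, since the variables are now distinct and don't occur free across branches:
  exists m. exists p. exists t. forall n. (D(p) & ~F(m) | F(t) & D(n))
The prefix is exists m exists p exists t forall n: 1 universal, 3 existential.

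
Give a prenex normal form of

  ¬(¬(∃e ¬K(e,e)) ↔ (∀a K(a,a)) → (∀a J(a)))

∀e ∀a ∃b ∃c ∀v ∃u1 (K(e,e) ∧ K(a,a) ∧ ¬J(b) ∨ (¬K(c,c) ∨ J(v)) ∧ ¬K(u1,u1))

Rewrite implications/biconditionals: A → B as ¬A ∨ B; A ↔ B as (¬A ∨ B) ∧ (¬B ∨ A).
  ¬((¬¬(∃e ¬K(e,e)) ∨ ¬(∀a K(a,a)) ∨ (∀a J(a))) ∧ (¬(¬(∀a K(a,a)) ∨ (∀a J(a))) ∨ ¬(∃e ¬K(e,e))))
Drive negations inward (¬∀x A ≡ ∃x ¬A, ¬∃x A ≡ ∀x ¬A, De Morgan for ∧/∨):
  (∀e K(e,e)) ∧ (∀a K(a,a)) ∧ (∃a ¬J(a)) ∨ ((∃a ¬K(a,a)) ∨ (∀a J(a))) ∧ (∃e ¬K(e,e))
Standardize variables apart so no two quantifiers bind the same name: a↦b, a↦c, a↦v, e↦u1.
  (∀e K(e,e)) ∧ (∀a K(a,a)) ∧ (∃b ¬J(b)) ∨ ((∃c ¬K(c,c)) ∨ (∀v J(v))) ∧ (∃u1 ¬K(u1,u1))
Extract every quantifier outward, since the variables are now distinct and don't occur free across branches:
  ∀e ∀a ∃b ∃c ∀v ∃u1 (K(e,e) ∧ K(a,a) ∧ ¬J(b) ∨ (¬K(c,c) ∨ J(v)) ∧ ¬K(u1,u1))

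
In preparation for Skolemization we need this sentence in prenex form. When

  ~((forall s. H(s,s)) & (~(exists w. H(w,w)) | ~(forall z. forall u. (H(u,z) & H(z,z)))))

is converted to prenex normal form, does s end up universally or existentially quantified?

Push ¬ through the quantifiers and connectives to reach negation normal form:
  (exists s. ~H(s,s)) | (exists w. H(w,w)) & (forall z. forall u. (H(u,z) & H(z,z)))
Pull the quantifiers to the front (each side's bound variable is not free in the other side):
  exists s. exists w. forall z. forall u. (~H(s,s) | H(w,w) & H(u,z) & H(z,z))
The quantifier forall s sits under an odd number of negations, so it flips to exists s.

existential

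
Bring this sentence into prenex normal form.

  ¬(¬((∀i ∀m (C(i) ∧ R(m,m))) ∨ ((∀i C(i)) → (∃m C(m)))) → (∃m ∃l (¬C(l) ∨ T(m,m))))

Eliminate → and ↔ using ¬ and ∨.
  ¬(¬¬((∀i ∀m (C(i) ∧ R(m,m))) ∨ ¬(∀i C(i)) ∨ (∃m C(m))) ∨ (∃m ∃l (¬C(l) ∨ T(m,m))))
Push ¬ through the quantifiers and connectives to reach negation normal form:
  (∃i ∃m (¬C(i) ∨ ¬R(m,m))) ∧ (∀i C(i)) ∧ (∀m ¬C(m)) ∧ (∀m ∀l (C(l) ∧ ¬T(m,m)))
Rename bound variables to avoid capture: i↦a, m↦u1, m↦v1.
  (∃i ∃m (¬C(i) ∨ ¬R(m,m))) ∧ (∀a C(a)) ∧ (∀u1 ¬C(u1)) ∧ (∀v1 ∀l (C(l) ∧ ¬T(v1,v1)))
Finally move all quantifiers to the prefix:
  ∃i ∃m ∀a ∀u1 ∀v1 ∀l ((¬C(i) ∨ ¬R(m,m)) ∧ C(a) ∧ ¬C(u1) ∧ C(l) ∧ ¬T(v1,v1))

∃i ∃m ∀a ∀u1 ∀v1 ∀l ((¬C(i) ∨ ¬R(m,m)) ∧ C(a) ∧ ¬C(u1) ∧ C(l) ∧ ¬T(v1,v1))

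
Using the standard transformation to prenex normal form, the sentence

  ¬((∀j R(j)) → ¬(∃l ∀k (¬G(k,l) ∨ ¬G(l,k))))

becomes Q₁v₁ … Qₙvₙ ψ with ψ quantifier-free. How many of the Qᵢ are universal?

Eliminate → and ↔ using ¬ and ∨.
  ¬(¬(∀j R(j)) ∨ ¬(∃l ∀k (¬G(k,l) ∨ ¬G(l,k))))
Push ¬ through the quantifiers and connectives to reach negation normal form:
  (∀j R(j)) ∧ (∃l ∀k (¬G(k,l) ∨ ¬G(l,k)))
All bound variables are already distinct, so no renaming is needed.
Finally move all quantifiers to the prefix:
  ∀j ∃l ∀k (R(j) ∧ (¬G(k,l) ∨ ¬G(l,k)))
The prefix is ∀j ∃l ∀k: 2 universal, 1 existential.

2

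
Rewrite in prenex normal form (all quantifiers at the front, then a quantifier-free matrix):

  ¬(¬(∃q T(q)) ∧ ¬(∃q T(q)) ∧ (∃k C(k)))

∃q ∃y ∀k (T(q) ∨ T(y) ∨ ¬C(k))

Move each ¬ inward, flipping quantifiers it crosses:
  (∃q T(q)) ∨ (∃q T(q)) ∨ (∀k ¬C(k))
Rename bound variables to avoid capture: q↦y.
  (∃q T(q)) ∨ (∃y T(y)) ∨ (∀k ¬C(k))
Extract every quantifier outward, since the variables are now distinct and don't occur free across branches:
  ∃q ∃y ∀k (T(q) ∨ T(y) ∨ ¬C(k))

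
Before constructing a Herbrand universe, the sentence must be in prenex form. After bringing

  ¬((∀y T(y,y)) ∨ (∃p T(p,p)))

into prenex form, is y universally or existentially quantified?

existential

Push ¬ through the quantifiers and connectives to reach negation normal form:
  (∃y ¬T(y,y)) ∧ (∀p ¬T(p,p))
Pull the quantifiers to the front (each side's bound variable is not free in the other side):
  ∃y ∀p (¬T(y,y) ∧ ¬T(p,p))
The quantifier ∀y sits under an odd number of negations, so it flips to ∃y.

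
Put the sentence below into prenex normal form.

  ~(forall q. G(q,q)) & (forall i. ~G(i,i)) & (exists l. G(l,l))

Drive negations inward (¬∀x A ≡ ∃x ¬A, ¬∃x A ≡ ∀x ¬A, De Morgan for ∧/∨):
  (exists q. ~G(q,q)) & (forall i. ~G(i,i)) & (exists l. G(l,l))
All bound variables are already distinct, so no renaming is needed.
Pull the quantifiers to the front (each side's bound variable is not free in the other side):
  exists q. forall i. exists l. (~G(q,q) & ~G(i,i) & G(l,l))

exists q. forall i. exists l. (~G(q,q) & ~G(i,i) & G(l,l))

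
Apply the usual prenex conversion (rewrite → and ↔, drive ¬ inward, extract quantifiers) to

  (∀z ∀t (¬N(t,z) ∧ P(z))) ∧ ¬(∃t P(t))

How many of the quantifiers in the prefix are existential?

Move each ¬ inward, flipping quantifiers it crosses:
  (∀z ∀t (¬N(t,z) ∧ P(z))) ∧ (∀t ¬P(t))
Standardize variables apart so no two quantifiers bind the same name: t↦w1.
  (∀z ∀t (¬N(t,z) ∧ P(z))) ∧ (∀w1 ¬P(w1))
Pull the quantifiers to the front (each side's bound variable is not free in the other side):
  ∀z ∀t ∀w1 (¬N(t,z) ∧ P(z) ∧ ¬P(w1))
The prefix is ∀z ∀t ∀w1: 3 universal, 0 existential.

0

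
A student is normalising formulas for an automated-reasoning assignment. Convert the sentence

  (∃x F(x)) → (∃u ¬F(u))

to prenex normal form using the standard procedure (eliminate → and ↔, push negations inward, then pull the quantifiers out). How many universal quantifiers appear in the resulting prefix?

Eliminate → and ↔ using ¬ and ∨.
  ¬(∃x F(x)) ∨ (∃u ¬F(u))
Move each ¬ inward, flipping quantifiers it crosses:
  (∀x ¬F(x)) ∨ (∃u ¬F(u))
All bound variables are already distinct, so no renaming is needed.
Finally move all quantifiers to the prefix:
  ∀x ∃u (¬F(x) ∨ ¬F(u))
The prefix is ∀x ∃u: 1 universal, 1 existential.

1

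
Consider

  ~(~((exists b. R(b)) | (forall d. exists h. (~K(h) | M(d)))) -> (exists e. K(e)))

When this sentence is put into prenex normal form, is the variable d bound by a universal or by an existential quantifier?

existential

First replace A → B with ¬A ∨ B.
  ~(~~((exists b. R(b)) | (forall d. exists h. (~K(h) | M(d)))) | (exists e. K(e)))
Push ¬ through the quantifiers and connectives to reach negation normal form:
  (forall b. ~R(b)) & (exists d. forall h. (K(h) & ~M(d))) & (forall e. ~K(e))
Extract every quantifier outward, since the variables are now distinct and don't occur free across branches:
  forall b. exists d. forall h. forall e. (~R(b) & K(h) & ~M(d) & ~K(e))
The quantifier forall d sits under an odd number of negations (counting the antecedent side of each →), so it flips to exists d.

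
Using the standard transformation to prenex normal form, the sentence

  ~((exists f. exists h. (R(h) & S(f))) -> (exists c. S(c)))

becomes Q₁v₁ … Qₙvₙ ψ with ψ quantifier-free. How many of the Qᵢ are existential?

Rewrite implications/biconditionals: A → B as ¬A ∨ B.
  ~(~(exists f. exists h. (R(h) & S(f))) | (exists c. S(c)))
Push ¬ through the quantifiers and connectives to reach negation normal form:
  (exists f. exists h. (R(h) & S(f))) & (forall c. ~S(c))
Extract every quantifier outward, since the variables are now distinct and don't occur free across branches:
  exists f. exists h. forall c. (R(h) & S(f) & ~S(c))
The prefix is exists f exists h forall c: 1 universal, 2 existential.

2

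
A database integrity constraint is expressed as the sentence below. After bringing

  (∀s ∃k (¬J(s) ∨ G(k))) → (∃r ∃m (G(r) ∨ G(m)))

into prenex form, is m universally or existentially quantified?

Rewrite implications/biconditionals: A → B as ¬A ∨ B.
  ¬(∀s ∃k (¬J(s) ∨ G(k))) ∨ (∃r ∃m (G(r) ∨ G(m)))
Move each ¬ inward, flipping quantifiers it crosses:
  (∃s ∀k (J(s) ∧ ¬G(k))) ∨ (∃r ∃m (G(r) ∨ G(m)))
Finally move all quantifiers to the prefix:
  ∃s ∀k ∃r ∃m (J(s) ∧ ¬G(k) ∨ G(r) ∨ G(m))
The quantifier ∃m sits under an even number of negations (counting the antecedent side of each →), so it remains existential.

existential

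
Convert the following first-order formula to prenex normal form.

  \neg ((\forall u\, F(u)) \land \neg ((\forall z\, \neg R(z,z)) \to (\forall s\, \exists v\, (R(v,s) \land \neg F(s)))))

Rewrite implications/biconditionals: A → B as ¬A ∨ B.
  \neg ((\forall u\, F(u)) \land \neg (\neg (\forall z\, \neg R(z,z)) \lor (\forall s\, \exists v\, (R(v,s) \land \neg F(s)))))
Move each ¬ inward, flipping quantifiers it crosses:
  (\exists u\, \neg F(u)) \lor (\exists z\, R(z,z)) \lor (\forall s\, \exists v\, (R(v,s) \land \neg F(s)))
All bound variables are already distinct, so no renaming is needed.
Pull the quantifiers to the front (each side's bound variable is not free in the other side):
  \exists u\, \exists z\, \forall s\, \exists v\, (\neg F(u) \lor R(z,z) \lor R(v,s) \land \neg F(s))

\exists u\, \exists z\, \forall s\, \exists v\, (\neg F(u) \lor R(z,z) \lor R(v,s) \land \neg F(s))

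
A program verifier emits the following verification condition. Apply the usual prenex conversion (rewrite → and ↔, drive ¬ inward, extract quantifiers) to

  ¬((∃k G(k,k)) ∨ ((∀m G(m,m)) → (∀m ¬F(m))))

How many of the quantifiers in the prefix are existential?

Eliminate → and ↔ using ¬ and ∨.
  ¬((∃k G(k,k)) ∨ ¬(∀m G(m,m)) ∨ (∀m ¬F(m)))
Push ¬ through the quantifiers and connectives to reach negation normal form:
  (∀k ¬G(k,k)) ∧ (∀m G(m,m)) ∧ (∃m F(m))
Give each quantifier a distinct variable: m↦s.
  (∀k ¬G(k,k)) ∧ (∀m G(m,m)) ∧ (∃s F(s))
Extract every quantifier outward, since the variables are now distinct and don't occur free across branches:
  ∀k ∀m ∃s (¬G(k,k) ∧ G(m,m) ∧ F(s))
The prefix is ∀k ∀m ∃s: 2 universal, 1 existential.

1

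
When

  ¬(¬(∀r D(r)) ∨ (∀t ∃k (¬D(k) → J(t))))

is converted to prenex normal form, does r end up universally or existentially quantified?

First replace A → B with ¬A ∨ B.
  ¬(¬(∀r D(r)) ∨ (∀t ∃k (¬¬D(k) ∨ J(t))))
Drive negations inward (¬∀x A ≡ ∃x ¬A, ¬∃x A ≡ ∀x ¬A, De Morgan for ∧/∨):
  (∀r D(r)) ∧ (∃t ∀k (¬D(k) ∧ ¬J(t)))
Extract every quantifier outward, since the variables are now distinct and don't occur free across branches:
  ∀r ∃t ∀k (D(r) ∧ ¬D(k) ∧ ¬J(t))
The quantifier ∀r sits under an even number of negations (counting the antecedent side of each →), so it remains universal.

universal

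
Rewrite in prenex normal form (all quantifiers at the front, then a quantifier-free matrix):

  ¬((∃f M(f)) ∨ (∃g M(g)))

∀f ∀g (¬M(f) ∧ ¬M(g))

Move each ¬ inward, flipping quantifiers it crosses:
  (∀f ¬M(f)) ∧ (∀g ¬M(g))
All bound variables are already distinct, so no renaming is needed.
Extract every quantifier outward, since the variables are now distinct and don't occur free across branches:
  ∀f ∀g (¬M(f) ∧ ¬M(g))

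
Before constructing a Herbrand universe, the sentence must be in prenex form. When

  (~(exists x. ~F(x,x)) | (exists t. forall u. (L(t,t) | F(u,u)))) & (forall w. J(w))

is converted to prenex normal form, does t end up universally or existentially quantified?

existential

Move each ¬ inward, flipping quantifiers it crosses:
  ((forall x. F(x,x)) | (exists t. forall u. (L(t,t) | F(u,u)))) & (forall w. J(w))
All bound variables are already distinct, so no renaming is needed.
Pull the quantifiers to the front (each side's bound variable is not free in the other side):
  forall x. exists t. forall u. forall w. ((F(x,x) | L(t,t) | F(u,u)) & J(w))
The quantifier exists t sits under an even number of negations, so it remains existential.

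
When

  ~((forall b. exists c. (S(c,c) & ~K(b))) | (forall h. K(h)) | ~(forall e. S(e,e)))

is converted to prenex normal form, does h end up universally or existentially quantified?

existential

Move each ¬ inward, flipping quantifiers it crosses:
  (exists b. forall c. (~S(c,c) | K(b))) & (exists h. ~K(h)) & (forall e. S(e,e))
All bound variables are already distinct, so no renaming is needed.
Finally move all quantifiers to the prefix:
  exists b. forall c. exists h. forall e. ((~S(c,c) | K(b)) & ~K(h) & S(e,e))
The quantifier forall h sits under an odd number of negations, so it flips to exists h.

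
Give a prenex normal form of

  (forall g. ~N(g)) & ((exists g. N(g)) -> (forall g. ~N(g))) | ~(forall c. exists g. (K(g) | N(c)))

forall g. forall q. forall u. exists c. forall v. (~N(g) & (~N(q) | ~N(u)) | ~K(v) & ~N(c))

Rewrite implications/biconditionals: A → B as ¬A ∨ B.
  (forall g. ~N(g)) & (~(exists g. N(g)) | (forall g. ~N(g))) | ~(forall c. exists g. (K(g) | N(c)))
Drive negations inward (¬∀x A ≡ ∃x ¬A, ¬∃x A ≡ ∀x ¬A, De Morgan for ∧/∨):
  (forall g. ~N(g)) & ((forall g. ~N(g)) | (forall g. ~N(g))) | (exists c. forall g. (~K(g) & ~N(c)))
Give each quantifier a distinct variable: g↦q, g↦u, g↦v.
  (forall g. ~N(g)) & ((forall q. ~N(q)) | (forall u. ~N(u))) | (exists c. forall v. (~K(v) & ~N(c)))
Extract every quantifier outward, since the variables are now distinct and don't occur free across branches:
  forall g. forall q. forall u. exists c. forall v. (~N(g) & (~N(q) | ~N(u)) | ~K(v) & ~N(c))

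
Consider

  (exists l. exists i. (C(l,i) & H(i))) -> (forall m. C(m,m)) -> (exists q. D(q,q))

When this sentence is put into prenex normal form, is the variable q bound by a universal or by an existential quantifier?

Eliminate → and ↔ using ¬ and ∨.
  ~(exists l. exists i. (C(l,i) & H(i))) | ~(forall m. C(m,m)) | (exists q. D(q,q))
Drive negations inward (¬∀x A ≡ ∃x ¬A, ¬∃x A ≡ ∀x ¬A, De Morgan for ∧/∨):
  (forall l. forall i. (~C(l,i) | ~H(i))) | (exists m. ~C(m,m)) | (exists q. D(q,q))
Extract every quantifier outward, since the variables are now distinct and don't occur free across branches:
  forall l. forall i. exists m. exists q. (~C(l,i) | ~H(i) | ~C(m,m) | D(q,q))
The quantifier exists q sits under an even number of negations (counting the antecedent side of each →), so it remains existential.

existential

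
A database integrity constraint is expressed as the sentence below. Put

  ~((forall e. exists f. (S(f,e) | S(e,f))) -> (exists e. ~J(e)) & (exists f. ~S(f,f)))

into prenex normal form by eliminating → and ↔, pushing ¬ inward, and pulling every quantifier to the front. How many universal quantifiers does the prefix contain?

3

First replace A → B with ¬A ∨ B.
  ~(~(forall e. exists f. (S(f,e) | S(e,f))) | (exists e. ~J(e)) & (exists f. ~S(f,f)))
Move each ¬ inward, flipping quantifiers it crosses:
  (forall e. exists f. (S(f,e) | S(e,f))) & ((forall e. J(e)) | (forall f. S(f,f)))
Give each quantifier a distinct variable: e↦y, f↦v.
  (forall e. exists f. (S(f,e) | S(e,f))) & ((forall y. J(y)) | (forall v. S(v,v)))
Extract every quantifier outward, since the variables are now distinct and don't occur free across branches:
  forall e. exists f. forall y. forall v. ((S(f,e) | S(e,f)) & (J(y) | S(v,v)))
The prefix is forall e exists f forall y forall v: 3 universal, 1 existential.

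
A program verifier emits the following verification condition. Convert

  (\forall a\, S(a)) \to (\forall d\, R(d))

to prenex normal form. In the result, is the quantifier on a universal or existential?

existential

First replace A → B with ¬A ∨ B.
  \neg (\forall a\, S(a)) \lor (\forall d\, R(d))
Drive negations inward (¬∀x A ≡ ∃x ¬A, ¬∃x A ≡ ∀x ¬A, De Morgan for ∧/∨):
  (\exists a\, \neg S(a)) \lor (\forall d\, R(d))
All bound variables are already distinct, so no renaming is needed.
Pull the quantifiers to the front (each side's bound variable is not free in the other side):
  \exists a\, \forall d\, (\neg S(a) \lor R(d))
The quantifier \forall a sits under an odd number of negations (counting the antecedent side of each →), so it flips to \exists a.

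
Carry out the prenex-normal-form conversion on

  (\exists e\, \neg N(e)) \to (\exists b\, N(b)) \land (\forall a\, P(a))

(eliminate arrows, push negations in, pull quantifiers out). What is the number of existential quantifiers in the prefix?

Eliminate → and ↔ using ¬ and ∨.
  \neg (\exists e\, \neg N(e)) \lor (\exists b\, N(b)) \land (\forall a\, P(a))
Drive negations inward (¬∀x A ≡ ∃x ¬A, ¬∃x A ≡ ∀x ¬A, De Morgan for ∧/∨):
  (\forall e\, N(e)) \lor (\exists b\, N(b)) \land (\forall a\, P(a))
Extract every quantifier outward, since the variables are now distinct and don't occur free across branches:
  \forall e\, \exists b\, \forall a\, (N(e) \lor N(b) \land P(a))
The prefix is \forall e \exists b \forall a: 2 universal, 1 existential.

1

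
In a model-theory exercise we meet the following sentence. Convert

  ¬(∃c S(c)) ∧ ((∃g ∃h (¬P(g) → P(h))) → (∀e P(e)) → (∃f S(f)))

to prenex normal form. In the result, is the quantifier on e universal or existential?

existential

Eliminate → and ↔ using ¬ and ∨.
  ¬(∃c S(c)) ∧ (¬(∃g ∃h (¬¬P(g) ∨ P(h))) ∨ ¬(∀e P(e)) ∨ (∃f S(f)))
Move each ¬ inward, flipping quantifiers it crosses:
  (∀c ¬S(c)) ∧ ((∀g ∀h (¬P(g) ∧ ¬P(h))) ∨ (∃e ¬P(e)) ∨ (∃f S(f)))
All bound variables are already distinct, so no renaming is needed.
Finally move all quantifiers to the prefix:
  ∀c ∀g ∀h ∃e ∃f (¬S(c) ∧ (¬P(g) ∧ ¬P(h) ∨ ¬P(e) ∨ S(f)))
The quantifier ∀e sits under an odd number of negations (counting the antecedent side of each →), so it flips to ∃e.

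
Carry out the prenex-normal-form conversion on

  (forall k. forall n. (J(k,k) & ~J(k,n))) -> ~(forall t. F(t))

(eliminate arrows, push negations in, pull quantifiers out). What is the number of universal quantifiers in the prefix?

0

Eliminate → and ↔ using ¬ and ∨.
  ~(forall k. forall n. (J(k,k) & ~J(k,n))) | ~(forall t. F(t))
Push ¬ through the quantifiers and connectives to reach negation normal form:
  (exists k. exists n. (~J(k,k) | J(k,n))) | (exists t. ~F(t))
All bound variables are already distinct, so no renaming is needed.
Finally move all quantifiers to the prefix:
  exists k. exists n. exists t. (~J(k,k) | J(k,n) | ~F(t))
The prefix is exists k exists n exists t: 0 universal, 3 existential.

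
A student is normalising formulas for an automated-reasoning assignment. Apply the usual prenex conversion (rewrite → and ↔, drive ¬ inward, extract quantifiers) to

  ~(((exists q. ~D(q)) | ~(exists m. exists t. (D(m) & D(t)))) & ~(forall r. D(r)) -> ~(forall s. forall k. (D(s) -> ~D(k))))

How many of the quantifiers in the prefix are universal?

Eliminate → and ↔ using ¬ and ∨.
  ~(~(((exists q. ~D(q)) | ~(exists m. exists t. (D(m) & D(t)))) & ~(forall r. D(r))) | ~(forall s. forall k. (~D(s) | ~D(k))))
Move each ¬ inward, flipping quantifiers it crosses:
  ((exists q. ~D(q)) | (forall m. forall t. (~D(m) | ~D(t)))) & (exists r. ~D(r)) & (forall s. forall k. (~D(s) | ~D(k)))
All bound variables are already distinct, so no renaming is needed.
Extract every quantifier outward, since the variables are now distinct and don't occur free across branches:
  exists q. forall m. forall t. exists r. forall s. forall k. ((~D(q) | ~D(m) | ~D(t)) & ~D(r) & (~D(s) | ~D(k)))
The prefix is exists q forall m forall t exists r forall s forall k: 4 universal, 2 existential.

4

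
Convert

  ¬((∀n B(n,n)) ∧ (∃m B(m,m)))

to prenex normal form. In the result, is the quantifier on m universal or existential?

universal

Move each ¬ inward, flipping quantifiers it crosses:
  (∃n ¬B(n,n)) ∨ (∀m ¬B(m,m))
Pull the quantifiers to the front (each side's bound variable is not free in the other side):
  ∃n ∀m (¬B(n,n) ∨ ¬B(m,m))
The quantifier ∃m sits under an odd number of negations, so it flips to ∀m.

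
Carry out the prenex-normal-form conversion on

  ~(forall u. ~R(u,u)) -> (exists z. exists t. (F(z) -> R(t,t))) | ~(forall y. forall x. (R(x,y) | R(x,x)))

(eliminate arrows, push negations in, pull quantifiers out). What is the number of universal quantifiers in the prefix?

First replace A → B with ¬A ∨ B.
  ~~(forall u. ~R(u,u)) | (exists z. exists t. (~F(z) | R(t,t))) | ~(forall y. forall x. (R(x,y) | R(x,x)))
Move each ¬ inward, flipping quantifiers it crosses:
  (forall u. ~R(u,u)) | (exists z. exists t. (~F(z) | R(t,t))) | (exists y. exists x. (~R(x,y) & ~R(x,x)))
All bound variables are already distinct, so no renaming is needed.
Extract every quantifier outward, since the variables are now distinct and don't occur free across branches:
  forall u. exists z. exists t. exists y. exists x. (~R(u,u) | ~F(z) | R(t,t) | ~R(x,y) & ~R(x,x))
The prefix is forall u exists z exists t exists y exists x: 1 universal, 4 existential.

1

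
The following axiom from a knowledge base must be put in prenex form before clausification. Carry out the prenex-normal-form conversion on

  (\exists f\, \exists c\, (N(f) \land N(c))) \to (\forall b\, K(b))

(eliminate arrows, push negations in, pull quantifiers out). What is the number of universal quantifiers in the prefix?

3

First replace A → B with ¬A ∨ B.
  \neg (\exists f\, \exists c\, (N(f) \land N(c))) \lor (\forall b\, K(b))
Drive negations inward (¬∀x A ≡ ∃x ¬A, ¬∃x A ≡ ∀x ¬A, De Morgan for ∧/∨):
  (\forall f\, \forall c\, (\neg N(f) \lor \neg N(c))) \lor (\forall b\, K(b))
Pull the quantifiers to the front (each side's bound variable is not free in the other side):
  \forall f\, \forall c\, \forall b\, (\neg N(f) \lor \neg N(c) \lor K(b))
The prefix is \forall f \forall c \forall b: 3 universal, 0 existential.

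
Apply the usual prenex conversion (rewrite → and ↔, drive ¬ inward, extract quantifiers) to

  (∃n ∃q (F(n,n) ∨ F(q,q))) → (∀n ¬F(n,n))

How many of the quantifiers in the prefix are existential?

0

Eliminate → and ↔ using ¬ and ∨.
  ¬(∃n ∃q (F(n,n) ∨ F(q,q))) ∨ (∀n ¬F(n,n))
Drive negations inward (¬∀x A ≡ ∃x ¬A, ¬∃x A ≡ ∀x ¬A, De Morgan for ∧/∨):
  (∀n ∀q (¬F(n,n) ∧ ¬F(q,q))) ∨ (∀n ¬F(n,n))
Rename bound variables to avoid capture: n↦r.
  (∀n ∀q (¬F(n,n) ∧ ¬F(q,q))) ∨ (∀r ¬F(r,r))
Extract every quantifier outward, since the variables are now distinct and don't occur free across branches:
  ∀n ∀q ∀r (¬F(n,n) ∧ ¬F(q,q) ∨ ¬F(r,r))
The prefix is ∀n ∀q ∀r: 3 universal, 0 existential.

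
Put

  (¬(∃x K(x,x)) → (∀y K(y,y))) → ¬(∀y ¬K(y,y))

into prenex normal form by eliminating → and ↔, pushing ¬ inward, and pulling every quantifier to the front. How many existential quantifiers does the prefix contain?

2

First replace A → B with ¬A ∨ B.
  ¬(¬¬(∃x K(x,x)) ∨ (∀y K(y,y))) ∨ ¬(∀y ¬K(y,y))
Push ¬ through the quantifiers and connectives to reach negation normal form:
  (∀x ¬K(x,x)) ∧ (∃y ¬K(y,y)) ∨ (∃y K(y,y))
Rename bound variables to avoid capture: y↦b.
  (∀x ¬K(x,x)) ∧ (∃y ¬K(y,y)) ∨ (∃b K(b,b))
Extract every quantifier outward, since the variables are now distinct and don't occur free across branches:
  ∀x ∃y ∃b (¬K(x,x) ∧ ¬K(y,y) ∨ K(b,b))
The prefix is ∀x ∃y ∃b: 1 universal, 2 existential.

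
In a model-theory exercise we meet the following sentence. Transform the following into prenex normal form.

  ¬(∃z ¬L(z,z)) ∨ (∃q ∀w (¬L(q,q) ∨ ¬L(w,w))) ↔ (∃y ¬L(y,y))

∃z ∀q ∃w ∃y ∀v1 ∀s ∃r ∀u1 ((¬L(z,z) ∧ L(q,q) ∧ L(w,w) ∨ ¬L(y,y)) ∧ (L(v1,v1) ∨ L(s,s) ∨ ¬L(r,r) ∨ ¬L(u1,u1)))

First replace A → B with ¬A ∨ B; A ↔ B as (¬A ∨ B) ∧ (¬B ∨ A).
  (¬(¬(∃z ¬L(z,z)) ∨ (∃q ∀w (¬L(q,q) ∨ ¬L(w,w)))) ∨ (∃y ¬L(y,y))) ∧ (¬(∃y ¬L(y,y)) ∨ ¬(∃z ¬L(z,z)) ∨ (∃q ∀w (¬L(q,q) ∨ ¬L(w,w))))
Move each ¬ inward, flipping quantifiers it crosses:
  ((∃z ¬L(z,z)) ∧ (∀q ∃w (L(q,q) ∧ L(w,w))) ∨ (∃y ¬L(y,y))) ∧ ((∀y L(y,y)) ∨ (∀z L(z,z)) ∨ (∃q ∀w (¬L(q,q) ∨ ¬L(w,w))))
Give each quantifier a distinct variable: y↦v1, z↦s, q↦r, w↦u1.
  ((∃z ¬L(z,z)) ∧ (∀q ∃w (L(q,q) ∧ L(w,w))) ∨ (∃y ¬L(y,y))) ∧ ((∀v1 L(v1,v1)) ∨ (∀s L(s,s)) ∨ (∃r ∀u1 (¬L(r,r) ∨ ¬L(u1,u1))))
Extract every quantifier outward, since the variables are now distinct and don't occur free across branches:
  ∃z ∀q ∃w ∃y ∀v1 ∀s ∃r ∀u1 ((¬L(z,z) ∧ L(q,q) ∧ L(w,w) ∨ ¬L(y,y)) ∧ (L(v1,v1) ∨ L(s,s) ∨ ¬L(r,r) ∨ ¬L(u1,u1)))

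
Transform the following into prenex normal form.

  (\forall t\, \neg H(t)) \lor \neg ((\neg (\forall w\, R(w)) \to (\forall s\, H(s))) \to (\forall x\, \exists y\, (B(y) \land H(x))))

First replace A → B with ¬A ∨ B.
  (\forall t\, \neg H(t)) \lor \neg (\neg (\neg \neg (\forall w\, R(w)) \lor (\forall s\, H(s))) \lor (\forall x\, \exists y\, (B(y) \land H(x))))
Push ¬ through the quantifiers and connectives to reach negation normal form:
  (\forall t\, \neg H(t)) \lor ((\forall w\, R(w)) \lor (\forall s\, H(s))) \land (\exists x\, \forall y\, (\neg B(y) \lor \neg H(x)))
Finally move all quantifiers to the prefix:
  \forall t\, \forall w\, \forall s\, \exists x\, \forall y\, (\neg H(t) \lor (R(w) \lor H(s)) \land (\neg B(y) \lor \neg H(x)))

\forall t\, \forall w\, \forall s\, \exists x\, \forall y\, (\neg H(t) \lor (R(w) \lor H(s)) \land (\neg B(y) \lor \neg H(x)))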